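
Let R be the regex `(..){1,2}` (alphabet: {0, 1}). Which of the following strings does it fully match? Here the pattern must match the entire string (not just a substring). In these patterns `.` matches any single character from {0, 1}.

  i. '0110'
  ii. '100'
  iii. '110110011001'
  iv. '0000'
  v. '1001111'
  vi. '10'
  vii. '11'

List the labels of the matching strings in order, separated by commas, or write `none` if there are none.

i, iv, vi, vii

i → match
ii → no match
iii → no match
iv → match
v → no match
vi → match
vii → match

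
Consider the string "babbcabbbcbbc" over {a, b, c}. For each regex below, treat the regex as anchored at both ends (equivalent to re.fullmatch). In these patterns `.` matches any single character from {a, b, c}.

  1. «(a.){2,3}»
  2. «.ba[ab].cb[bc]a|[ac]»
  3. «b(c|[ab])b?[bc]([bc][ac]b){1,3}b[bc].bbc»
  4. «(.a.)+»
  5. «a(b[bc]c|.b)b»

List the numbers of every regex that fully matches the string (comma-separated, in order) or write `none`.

3

1 → no match — must start with "a"
2 → no match
3 → match
4 → no match
5 → no match — must start with "a"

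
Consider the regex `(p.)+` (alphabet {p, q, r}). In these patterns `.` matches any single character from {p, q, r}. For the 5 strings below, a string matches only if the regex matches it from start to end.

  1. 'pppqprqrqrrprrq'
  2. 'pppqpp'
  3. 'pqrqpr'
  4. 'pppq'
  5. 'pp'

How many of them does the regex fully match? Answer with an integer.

3

1 → no match
2 → match
3 → no match
4 → match
5 → match
Total matched: 3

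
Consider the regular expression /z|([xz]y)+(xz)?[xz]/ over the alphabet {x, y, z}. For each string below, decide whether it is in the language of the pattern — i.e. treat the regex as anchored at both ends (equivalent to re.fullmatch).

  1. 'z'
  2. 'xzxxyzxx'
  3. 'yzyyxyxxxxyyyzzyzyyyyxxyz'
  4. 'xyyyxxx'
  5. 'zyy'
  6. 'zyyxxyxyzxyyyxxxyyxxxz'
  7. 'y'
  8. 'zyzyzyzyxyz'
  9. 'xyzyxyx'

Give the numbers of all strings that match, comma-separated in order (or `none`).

1, 8, 9

1. 'z' → match
2. 'xzxxyzxx' → no match
3 → no match
4. 'xyyyxxx' → no match
5. 'zyy' → no match
6 → no match
7. 'y' → no match
8. 'zyzyzyzyxyz' → match
9. 'xyzyxyx' → match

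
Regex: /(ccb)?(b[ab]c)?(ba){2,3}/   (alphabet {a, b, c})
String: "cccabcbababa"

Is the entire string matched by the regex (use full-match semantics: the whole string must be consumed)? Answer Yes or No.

No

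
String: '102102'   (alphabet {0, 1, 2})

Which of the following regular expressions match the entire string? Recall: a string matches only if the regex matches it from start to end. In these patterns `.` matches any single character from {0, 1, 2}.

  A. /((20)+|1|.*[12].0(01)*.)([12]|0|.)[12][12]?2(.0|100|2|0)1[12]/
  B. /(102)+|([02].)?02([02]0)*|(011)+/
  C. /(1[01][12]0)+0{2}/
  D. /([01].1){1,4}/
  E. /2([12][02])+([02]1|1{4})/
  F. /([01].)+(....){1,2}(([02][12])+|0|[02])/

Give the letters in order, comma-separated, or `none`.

B

A → no match
B → match
C → no match — must end with '0'
D → no match — must end with '1'
E → no match — must start with '2'
F → no match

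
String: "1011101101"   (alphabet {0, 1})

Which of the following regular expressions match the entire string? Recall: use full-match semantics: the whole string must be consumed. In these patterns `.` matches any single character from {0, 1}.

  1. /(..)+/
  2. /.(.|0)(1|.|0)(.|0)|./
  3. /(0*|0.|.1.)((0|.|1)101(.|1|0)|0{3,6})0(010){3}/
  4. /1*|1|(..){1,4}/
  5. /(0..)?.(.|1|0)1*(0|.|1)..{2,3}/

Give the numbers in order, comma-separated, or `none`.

1, 5

1 → match
2 → no match
3 → no match — must end with "010"
4 → no match
5 → match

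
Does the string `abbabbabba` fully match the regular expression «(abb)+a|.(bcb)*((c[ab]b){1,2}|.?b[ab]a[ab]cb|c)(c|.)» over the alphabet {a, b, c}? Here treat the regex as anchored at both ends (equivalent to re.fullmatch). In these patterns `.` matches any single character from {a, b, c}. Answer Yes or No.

Yes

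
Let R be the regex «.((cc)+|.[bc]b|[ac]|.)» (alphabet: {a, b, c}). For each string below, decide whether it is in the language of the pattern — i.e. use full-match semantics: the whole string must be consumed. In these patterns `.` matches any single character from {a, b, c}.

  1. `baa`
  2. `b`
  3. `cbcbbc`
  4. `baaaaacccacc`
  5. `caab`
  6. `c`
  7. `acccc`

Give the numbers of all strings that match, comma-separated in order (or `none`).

7

1. `baa` → no match
2. `b` → no match
3. `cbcbbc` → no match
4. `baaaaacccacc` → no match
5. `caab` → no match
6. `c` → no match
7. `acccc` → match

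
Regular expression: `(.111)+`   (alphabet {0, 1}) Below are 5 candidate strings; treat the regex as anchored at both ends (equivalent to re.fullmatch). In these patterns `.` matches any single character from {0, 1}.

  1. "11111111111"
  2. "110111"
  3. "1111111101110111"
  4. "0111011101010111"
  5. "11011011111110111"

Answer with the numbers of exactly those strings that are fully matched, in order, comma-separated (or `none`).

3

1 → no match
2 → no match
3 → match
4 → no match
5 → no match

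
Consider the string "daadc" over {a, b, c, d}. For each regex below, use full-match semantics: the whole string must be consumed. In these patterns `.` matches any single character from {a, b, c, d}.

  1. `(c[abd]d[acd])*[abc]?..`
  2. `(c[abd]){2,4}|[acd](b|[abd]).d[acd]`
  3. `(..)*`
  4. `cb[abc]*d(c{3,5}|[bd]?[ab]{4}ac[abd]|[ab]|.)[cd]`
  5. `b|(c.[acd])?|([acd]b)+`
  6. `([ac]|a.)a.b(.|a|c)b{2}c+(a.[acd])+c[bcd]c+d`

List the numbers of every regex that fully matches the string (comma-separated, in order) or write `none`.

2

1 → no match
2 → match
3 → no match
4 → no match — must start with "cb"
5 → no match
6 → no match — must end with "cd"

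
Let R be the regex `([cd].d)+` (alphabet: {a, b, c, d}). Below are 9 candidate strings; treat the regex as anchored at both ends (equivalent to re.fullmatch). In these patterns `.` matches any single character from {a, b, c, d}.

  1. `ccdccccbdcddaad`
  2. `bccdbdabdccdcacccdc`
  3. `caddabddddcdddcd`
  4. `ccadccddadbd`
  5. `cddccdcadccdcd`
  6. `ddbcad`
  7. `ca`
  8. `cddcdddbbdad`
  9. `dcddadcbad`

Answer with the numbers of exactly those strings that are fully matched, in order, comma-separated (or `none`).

none

1 → no match
2 → no match — must end with `d`
3 → no match
4 → no match
5 → no match
6 → no match
7 → no match — must end with `d`
8 → no match
9 → no match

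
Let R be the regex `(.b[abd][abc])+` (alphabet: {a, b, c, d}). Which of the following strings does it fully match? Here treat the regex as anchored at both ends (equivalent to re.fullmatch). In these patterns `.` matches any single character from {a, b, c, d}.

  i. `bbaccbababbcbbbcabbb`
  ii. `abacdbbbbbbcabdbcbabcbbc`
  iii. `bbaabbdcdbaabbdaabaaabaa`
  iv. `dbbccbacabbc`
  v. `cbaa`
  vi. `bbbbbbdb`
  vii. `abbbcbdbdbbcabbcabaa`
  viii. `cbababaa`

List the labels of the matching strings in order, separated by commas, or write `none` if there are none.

i, ii, iii, iv, v, vi, vii, viii

i → match
ii → match
iii → match
iv → match
v → match
vi → match
vii → match
viii → match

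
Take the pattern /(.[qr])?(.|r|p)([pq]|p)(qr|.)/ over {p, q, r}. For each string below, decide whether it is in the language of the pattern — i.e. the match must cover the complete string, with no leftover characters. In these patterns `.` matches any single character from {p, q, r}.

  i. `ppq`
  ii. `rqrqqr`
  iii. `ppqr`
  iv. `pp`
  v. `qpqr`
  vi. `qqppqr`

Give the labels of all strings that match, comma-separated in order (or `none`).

i, ii, iii, v, vi

i → match
ii → match
iii → match
iv → no match
v → match
vi → match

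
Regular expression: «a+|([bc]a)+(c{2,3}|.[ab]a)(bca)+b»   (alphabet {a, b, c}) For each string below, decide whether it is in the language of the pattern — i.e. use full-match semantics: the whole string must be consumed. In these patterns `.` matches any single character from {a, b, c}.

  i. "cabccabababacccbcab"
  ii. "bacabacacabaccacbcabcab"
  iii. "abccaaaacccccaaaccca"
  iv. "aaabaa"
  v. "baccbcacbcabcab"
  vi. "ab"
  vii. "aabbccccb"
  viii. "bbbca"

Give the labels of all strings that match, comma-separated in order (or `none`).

i → no match
ii → no match
iii → no match
iv → no match
v → no match
vi → no match
vii → no match
viii → no match

none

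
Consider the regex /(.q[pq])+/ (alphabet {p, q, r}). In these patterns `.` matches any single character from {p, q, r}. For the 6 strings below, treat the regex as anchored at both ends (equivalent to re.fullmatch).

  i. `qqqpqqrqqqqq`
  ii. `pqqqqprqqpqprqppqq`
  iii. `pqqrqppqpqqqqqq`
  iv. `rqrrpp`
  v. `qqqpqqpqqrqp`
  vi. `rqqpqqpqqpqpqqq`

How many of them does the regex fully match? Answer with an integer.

i → match
ii → match
iii → match
iv → no match
v → match
vi → match
Total matched: 5

5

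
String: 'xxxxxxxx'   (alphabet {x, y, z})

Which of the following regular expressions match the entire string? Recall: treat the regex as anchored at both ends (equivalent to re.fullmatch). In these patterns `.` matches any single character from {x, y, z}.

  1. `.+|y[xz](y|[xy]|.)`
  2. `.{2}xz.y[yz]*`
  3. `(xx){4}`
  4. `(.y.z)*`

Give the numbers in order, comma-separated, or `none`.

1 → match
2 → no match
3 → match
4 → no match

1, 3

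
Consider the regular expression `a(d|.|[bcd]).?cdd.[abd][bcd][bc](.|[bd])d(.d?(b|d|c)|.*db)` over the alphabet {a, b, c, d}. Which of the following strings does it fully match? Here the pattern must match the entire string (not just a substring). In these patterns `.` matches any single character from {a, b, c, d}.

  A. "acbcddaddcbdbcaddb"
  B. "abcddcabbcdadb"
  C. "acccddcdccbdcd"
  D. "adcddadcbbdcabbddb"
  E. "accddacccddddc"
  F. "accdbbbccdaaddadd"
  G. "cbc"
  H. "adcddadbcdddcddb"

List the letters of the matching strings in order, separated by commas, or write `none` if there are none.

A, B, C, D, H

A → match
B → match
C → match
D → match
E → no match
F → no match
G → no match — must start with "a"
H → match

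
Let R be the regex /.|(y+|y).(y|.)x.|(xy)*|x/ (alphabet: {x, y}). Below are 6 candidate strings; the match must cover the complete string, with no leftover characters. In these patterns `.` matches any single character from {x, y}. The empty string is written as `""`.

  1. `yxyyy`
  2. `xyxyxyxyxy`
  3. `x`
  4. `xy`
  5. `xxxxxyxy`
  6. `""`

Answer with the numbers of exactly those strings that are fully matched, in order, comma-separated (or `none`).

1 → no match
2 → match
3 → match
4 → match
5 → no match
6 → match

2, 3, 4, 6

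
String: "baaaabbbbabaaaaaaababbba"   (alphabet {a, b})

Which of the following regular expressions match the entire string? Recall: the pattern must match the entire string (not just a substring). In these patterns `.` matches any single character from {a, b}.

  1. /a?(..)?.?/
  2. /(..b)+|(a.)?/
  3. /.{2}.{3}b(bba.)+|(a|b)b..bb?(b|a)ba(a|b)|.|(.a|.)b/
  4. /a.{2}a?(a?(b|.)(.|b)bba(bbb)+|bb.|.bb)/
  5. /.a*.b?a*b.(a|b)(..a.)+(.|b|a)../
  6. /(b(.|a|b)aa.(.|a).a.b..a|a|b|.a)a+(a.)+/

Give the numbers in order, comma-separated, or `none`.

5

1 → no match
2 → no match
3 → no match
4 → no match — must start with "a"
5 → match
6 → no match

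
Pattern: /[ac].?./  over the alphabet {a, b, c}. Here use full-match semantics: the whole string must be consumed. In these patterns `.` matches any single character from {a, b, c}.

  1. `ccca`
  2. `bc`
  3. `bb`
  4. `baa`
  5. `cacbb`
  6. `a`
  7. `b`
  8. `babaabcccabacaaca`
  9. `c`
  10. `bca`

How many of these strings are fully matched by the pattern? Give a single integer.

1 → no match
2 → no match
3 → no match
4 → no match
5 → no match
6 → no match
7 → no match
8 → no match
9 → no match
10 → no match
Total matched: 0

0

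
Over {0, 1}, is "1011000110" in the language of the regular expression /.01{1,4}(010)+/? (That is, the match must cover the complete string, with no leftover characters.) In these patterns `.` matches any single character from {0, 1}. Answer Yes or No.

No

Every match must end with "010", but "1011000110" does not.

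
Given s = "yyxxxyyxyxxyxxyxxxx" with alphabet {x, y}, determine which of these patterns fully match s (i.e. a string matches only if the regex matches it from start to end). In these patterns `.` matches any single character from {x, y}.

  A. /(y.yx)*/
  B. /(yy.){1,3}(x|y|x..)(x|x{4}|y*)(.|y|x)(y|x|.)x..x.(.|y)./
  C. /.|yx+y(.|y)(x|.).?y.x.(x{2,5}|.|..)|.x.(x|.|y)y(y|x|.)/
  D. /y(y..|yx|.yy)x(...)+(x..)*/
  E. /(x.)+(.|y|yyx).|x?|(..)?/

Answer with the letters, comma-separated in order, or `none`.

A → no match
B → no match
C → no match
D → match
E → no match

D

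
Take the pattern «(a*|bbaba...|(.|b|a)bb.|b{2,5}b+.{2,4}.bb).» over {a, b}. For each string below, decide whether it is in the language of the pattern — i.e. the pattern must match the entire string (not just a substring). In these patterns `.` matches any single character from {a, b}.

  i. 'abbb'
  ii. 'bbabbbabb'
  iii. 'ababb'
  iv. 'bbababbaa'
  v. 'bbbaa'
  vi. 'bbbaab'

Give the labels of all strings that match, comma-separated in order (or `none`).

i → no match
ii → no match
iii → no match
iv → match
v → match
vi → no match

iv, v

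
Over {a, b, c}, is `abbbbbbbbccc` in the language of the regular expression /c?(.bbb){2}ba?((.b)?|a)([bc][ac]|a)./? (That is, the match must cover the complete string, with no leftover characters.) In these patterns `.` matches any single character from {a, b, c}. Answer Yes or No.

Yes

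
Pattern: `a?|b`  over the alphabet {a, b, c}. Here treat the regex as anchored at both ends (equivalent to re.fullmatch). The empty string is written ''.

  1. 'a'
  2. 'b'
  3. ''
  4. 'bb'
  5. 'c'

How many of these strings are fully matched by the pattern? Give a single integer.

3

1 → match
2 → match
3 → match
4 → no match
5 → no match
Total matched: 3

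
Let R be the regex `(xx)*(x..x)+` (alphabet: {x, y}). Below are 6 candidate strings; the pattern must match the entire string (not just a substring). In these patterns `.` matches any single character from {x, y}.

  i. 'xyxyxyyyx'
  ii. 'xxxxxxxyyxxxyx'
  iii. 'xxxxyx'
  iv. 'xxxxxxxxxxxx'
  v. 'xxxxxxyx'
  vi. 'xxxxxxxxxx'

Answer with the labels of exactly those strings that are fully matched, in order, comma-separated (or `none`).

i → no match
ii → match
iii → match
iv → match
v → match
vi → match

ii, iii, iv, v, vi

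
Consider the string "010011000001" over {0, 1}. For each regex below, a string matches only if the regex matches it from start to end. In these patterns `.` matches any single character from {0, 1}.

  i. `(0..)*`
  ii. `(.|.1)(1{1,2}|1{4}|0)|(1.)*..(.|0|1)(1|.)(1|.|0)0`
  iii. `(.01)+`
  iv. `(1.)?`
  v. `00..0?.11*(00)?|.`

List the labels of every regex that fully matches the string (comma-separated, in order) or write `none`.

i → match
ii → no match
iii → no match
iv → no match
v → no match

i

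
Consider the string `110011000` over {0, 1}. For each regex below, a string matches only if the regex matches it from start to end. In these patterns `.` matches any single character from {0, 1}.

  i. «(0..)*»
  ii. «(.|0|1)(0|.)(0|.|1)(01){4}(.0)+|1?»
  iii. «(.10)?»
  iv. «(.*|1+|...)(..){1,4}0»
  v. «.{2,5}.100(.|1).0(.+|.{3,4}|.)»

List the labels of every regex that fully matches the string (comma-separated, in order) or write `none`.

iv

i → no match
ii → no match
iii → no match
iv → match
v → no match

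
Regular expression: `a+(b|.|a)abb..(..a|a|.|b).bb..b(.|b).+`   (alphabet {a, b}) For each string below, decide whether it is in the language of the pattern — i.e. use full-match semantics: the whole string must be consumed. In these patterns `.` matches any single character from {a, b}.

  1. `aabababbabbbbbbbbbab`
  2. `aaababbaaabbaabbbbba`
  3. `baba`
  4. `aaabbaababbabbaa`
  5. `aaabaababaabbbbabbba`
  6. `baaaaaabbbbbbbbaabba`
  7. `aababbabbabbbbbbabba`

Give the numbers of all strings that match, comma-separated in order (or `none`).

1 → no match
2 → no match
3 → no match — must start with `a`
4 → match
5 → no match
6 → no match — must start with `a`
7 → match

4, 7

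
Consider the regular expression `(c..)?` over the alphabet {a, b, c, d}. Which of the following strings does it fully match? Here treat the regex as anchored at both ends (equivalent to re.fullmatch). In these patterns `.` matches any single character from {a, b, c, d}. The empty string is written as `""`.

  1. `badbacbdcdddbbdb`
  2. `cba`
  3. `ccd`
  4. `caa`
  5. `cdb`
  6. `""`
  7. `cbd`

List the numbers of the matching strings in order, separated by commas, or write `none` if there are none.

1 → no match
2. `cba` → match
3. `ccd` → match
4. `caa` → match
5. `cdb` → match
6. `""` → match
7. `cbd` → match

2, 3, 4, 5, 6, 7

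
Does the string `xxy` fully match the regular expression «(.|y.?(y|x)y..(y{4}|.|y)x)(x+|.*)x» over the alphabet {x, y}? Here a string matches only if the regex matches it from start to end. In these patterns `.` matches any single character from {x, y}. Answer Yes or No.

Every match must end with `x`, but `xxy` does not.

No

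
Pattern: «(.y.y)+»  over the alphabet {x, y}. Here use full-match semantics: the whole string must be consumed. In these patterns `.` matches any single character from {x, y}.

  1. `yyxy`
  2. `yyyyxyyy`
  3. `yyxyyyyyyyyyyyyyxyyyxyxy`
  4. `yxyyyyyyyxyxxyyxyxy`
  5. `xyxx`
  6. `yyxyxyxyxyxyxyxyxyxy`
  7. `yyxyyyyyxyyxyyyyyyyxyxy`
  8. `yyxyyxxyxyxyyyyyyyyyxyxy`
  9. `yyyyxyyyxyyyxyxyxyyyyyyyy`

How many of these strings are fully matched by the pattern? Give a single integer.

4

1 → match
2 → match
3 → match
4 → no match
5 → no match — must end with `y`
6 → match
7 → no match
8 → no match
9 → no match
Total matched: 4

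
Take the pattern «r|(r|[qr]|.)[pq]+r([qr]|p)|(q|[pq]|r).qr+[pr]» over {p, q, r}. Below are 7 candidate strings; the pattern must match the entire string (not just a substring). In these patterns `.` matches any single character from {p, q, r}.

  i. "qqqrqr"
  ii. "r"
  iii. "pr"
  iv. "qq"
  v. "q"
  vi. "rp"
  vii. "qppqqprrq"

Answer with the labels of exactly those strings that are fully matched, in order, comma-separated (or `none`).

ii

i. "qqqrqr" → no match
ii. "r" → match
iii. "pr" → no match
iv. "qq" → no match
v. "q" → no match
vi. "rp" → no match
vii. "qppqqprrq" → no match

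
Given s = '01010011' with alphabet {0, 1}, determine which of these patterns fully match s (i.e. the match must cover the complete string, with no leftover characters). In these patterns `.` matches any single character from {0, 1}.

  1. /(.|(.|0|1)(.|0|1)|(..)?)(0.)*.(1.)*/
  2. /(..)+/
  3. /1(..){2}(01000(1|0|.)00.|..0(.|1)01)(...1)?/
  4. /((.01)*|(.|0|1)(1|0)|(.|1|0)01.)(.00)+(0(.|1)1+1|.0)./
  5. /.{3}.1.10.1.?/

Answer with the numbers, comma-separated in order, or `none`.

2

1 → no match
2 → match
3 → no match — must start with '1'
4 → no match
5 → no match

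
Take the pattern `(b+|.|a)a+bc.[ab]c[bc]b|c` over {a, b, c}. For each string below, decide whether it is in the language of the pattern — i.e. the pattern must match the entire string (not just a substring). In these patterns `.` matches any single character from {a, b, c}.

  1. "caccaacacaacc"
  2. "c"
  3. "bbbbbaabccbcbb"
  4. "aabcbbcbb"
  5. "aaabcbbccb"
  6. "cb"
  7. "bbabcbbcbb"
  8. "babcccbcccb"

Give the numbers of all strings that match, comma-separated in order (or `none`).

1 → no match
2 → match
3 → match
4 → match
5 → match
6 → no match
7 → match
8 → no match

2, 3, 4, 5, 7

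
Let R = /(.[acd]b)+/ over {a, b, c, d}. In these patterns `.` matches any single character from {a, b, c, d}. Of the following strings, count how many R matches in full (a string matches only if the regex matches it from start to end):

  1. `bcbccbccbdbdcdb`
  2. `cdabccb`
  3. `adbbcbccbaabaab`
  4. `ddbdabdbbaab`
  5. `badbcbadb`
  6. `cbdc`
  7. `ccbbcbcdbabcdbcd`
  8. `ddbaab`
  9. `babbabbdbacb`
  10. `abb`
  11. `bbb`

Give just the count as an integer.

3

1 → no match
2 → no match
3 → match
4 → no match
5 → no match
6 → no match — must end with `b`
7 → no match — must end with `b`
8 → match
9 → match
10 → no match
11 → no match
Total matched: 3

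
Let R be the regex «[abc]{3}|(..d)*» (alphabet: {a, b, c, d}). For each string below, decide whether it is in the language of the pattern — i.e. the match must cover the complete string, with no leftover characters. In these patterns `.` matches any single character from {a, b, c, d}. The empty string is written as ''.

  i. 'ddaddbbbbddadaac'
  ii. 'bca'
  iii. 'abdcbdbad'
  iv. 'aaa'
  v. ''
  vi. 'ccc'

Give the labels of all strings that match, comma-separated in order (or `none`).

i → no match
ii → match
iii → match
iv → match
v → match
vi → match

ii, iii, iv, v, vi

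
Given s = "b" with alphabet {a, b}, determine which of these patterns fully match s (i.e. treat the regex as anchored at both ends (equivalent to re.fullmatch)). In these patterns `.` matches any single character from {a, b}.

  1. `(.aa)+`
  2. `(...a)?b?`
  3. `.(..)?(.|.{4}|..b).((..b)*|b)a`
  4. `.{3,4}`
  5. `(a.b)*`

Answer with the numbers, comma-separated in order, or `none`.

2

1 → no match — must end with "aa"
2 → match
3 → no match — must end with "a"
4 → no match
5 → no match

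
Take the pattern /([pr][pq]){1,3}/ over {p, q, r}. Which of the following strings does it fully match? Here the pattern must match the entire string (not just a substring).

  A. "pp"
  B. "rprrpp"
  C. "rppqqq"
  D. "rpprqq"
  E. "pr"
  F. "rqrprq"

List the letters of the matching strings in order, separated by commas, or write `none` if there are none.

A. "pp" → match
B. "rprrpp" → no match
C. "rppqqq" → no match
D. "rpprqq" → no match
E. "pr" → no match
F. "rqrprq" → match

A, F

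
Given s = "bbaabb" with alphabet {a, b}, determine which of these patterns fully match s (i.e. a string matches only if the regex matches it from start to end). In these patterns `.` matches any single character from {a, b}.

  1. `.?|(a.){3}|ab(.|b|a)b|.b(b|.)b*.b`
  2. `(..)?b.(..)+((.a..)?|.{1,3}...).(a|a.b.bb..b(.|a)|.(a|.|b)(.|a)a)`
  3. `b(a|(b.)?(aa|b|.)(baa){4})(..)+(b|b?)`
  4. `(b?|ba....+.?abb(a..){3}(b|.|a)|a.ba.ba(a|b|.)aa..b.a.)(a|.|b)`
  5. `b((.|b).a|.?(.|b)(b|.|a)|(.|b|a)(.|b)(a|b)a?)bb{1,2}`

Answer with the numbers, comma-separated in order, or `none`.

1 → no match
2 → no match
3 → no match
4 → no match
5 → match

5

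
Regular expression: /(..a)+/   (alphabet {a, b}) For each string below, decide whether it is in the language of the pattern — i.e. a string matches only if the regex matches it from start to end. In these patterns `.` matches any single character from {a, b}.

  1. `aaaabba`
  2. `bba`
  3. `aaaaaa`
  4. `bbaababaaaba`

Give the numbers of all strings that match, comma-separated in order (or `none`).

1 → no match
2 → match
3 → match
4 → match

2, 3, 4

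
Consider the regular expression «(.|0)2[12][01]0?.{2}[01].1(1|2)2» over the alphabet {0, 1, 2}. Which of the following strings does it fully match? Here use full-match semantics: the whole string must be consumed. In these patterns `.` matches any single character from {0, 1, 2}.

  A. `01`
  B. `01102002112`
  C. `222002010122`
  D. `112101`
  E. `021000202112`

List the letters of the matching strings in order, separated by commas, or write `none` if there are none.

C, E

A → no match — must end with `2`
B → no match
C → match
D → no match — must end with `2`
E → match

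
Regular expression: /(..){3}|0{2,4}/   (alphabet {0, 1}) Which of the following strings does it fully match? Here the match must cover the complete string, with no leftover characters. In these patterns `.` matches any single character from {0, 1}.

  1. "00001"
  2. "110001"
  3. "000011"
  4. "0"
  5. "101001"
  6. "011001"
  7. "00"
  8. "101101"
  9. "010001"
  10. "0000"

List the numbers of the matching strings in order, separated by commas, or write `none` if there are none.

1 → no match
2 → match
3 → match
4 → no match
5 → match
6 → match
7 → match
8 → match
9 → match
10 → match

2, 3, 5, 6, 7, 8, 9, 10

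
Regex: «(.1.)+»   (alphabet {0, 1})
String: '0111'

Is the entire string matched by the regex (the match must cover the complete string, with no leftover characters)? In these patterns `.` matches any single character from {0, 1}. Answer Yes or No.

No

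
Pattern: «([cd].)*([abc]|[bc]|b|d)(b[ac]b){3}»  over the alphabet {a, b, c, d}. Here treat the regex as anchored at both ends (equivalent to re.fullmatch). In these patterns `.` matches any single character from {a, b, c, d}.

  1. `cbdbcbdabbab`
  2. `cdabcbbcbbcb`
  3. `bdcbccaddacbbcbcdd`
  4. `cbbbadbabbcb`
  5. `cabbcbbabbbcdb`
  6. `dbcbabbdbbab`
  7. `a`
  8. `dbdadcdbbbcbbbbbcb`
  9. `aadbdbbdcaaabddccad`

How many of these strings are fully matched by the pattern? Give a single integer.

1

1. `cbdbcbdabbab` → no match
2. `cdabcbbcbbcb` → match
3 → no match — must end with `b`
4. `cbbbadbabbcb` → no match
5 → no match
6. `dbcbabbdbbab` → no match
7. `a` → no match — must end with `b`
8 → no match
9 → no match — must end with `b`
Total matched: 1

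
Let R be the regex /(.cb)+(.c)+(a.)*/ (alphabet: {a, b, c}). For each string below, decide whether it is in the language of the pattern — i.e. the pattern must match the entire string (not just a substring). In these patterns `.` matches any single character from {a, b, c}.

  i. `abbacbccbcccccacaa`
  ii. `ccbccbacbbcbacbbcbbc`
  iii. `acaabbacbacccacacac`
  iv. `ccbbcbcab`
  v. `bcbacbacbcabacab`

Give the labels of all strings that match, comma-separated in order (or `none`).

i → no match
ii → match
iii → no match
iv → match
v → match

ii, iv, v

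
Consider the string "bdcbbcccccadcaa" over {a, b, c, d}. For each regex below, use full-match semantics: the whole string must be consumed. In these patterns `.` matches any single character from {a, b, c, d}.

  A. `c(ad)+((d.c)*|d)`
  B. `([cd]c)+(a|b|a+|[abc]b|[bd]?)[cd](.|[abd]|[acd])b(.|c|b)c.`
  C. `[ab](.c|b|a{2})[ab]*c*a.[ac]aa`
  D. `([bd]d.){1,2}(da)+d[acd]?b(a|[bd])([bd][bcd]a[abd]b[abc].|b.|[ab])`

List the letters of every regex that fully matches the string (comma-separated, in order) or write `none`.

A → no match — must start with "cad"
B → no match
C → match
D → no match

C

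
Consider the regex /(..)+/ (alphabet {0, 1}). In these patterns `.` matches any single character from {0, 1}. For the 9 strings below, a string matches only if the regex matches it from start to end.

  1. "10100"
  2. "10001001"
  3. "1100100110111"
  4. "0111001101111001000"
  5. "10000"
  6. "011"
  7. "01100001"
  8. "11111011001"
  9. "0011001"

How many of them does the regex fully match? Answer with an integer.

1 → no match
2 → match
3 → no match
4 → no match
5 → no match
6 → no match
7 → match
8 → no match
9 → no match
Total matched: 2

2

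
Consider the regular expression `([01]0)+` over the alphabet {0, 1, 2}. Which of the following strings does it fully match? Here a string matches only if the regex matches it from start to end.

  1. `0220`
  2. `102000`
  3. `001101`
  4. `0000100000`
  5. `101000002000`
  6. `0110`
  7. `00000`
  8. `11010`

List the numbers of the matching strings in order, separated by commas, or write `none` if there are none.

4

1 → no match
2 → no match
3 → no match — must end with `0`
4 → match
5 → no match
6 → no match
7 → no match
8 → no match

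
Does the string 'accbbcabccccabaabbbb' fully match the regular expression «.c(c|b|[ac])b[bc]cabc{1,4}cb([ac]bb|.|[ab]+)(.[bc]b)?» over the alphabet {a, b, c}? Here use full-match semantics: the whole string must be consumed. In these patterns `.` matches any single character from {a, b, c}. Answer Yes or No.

No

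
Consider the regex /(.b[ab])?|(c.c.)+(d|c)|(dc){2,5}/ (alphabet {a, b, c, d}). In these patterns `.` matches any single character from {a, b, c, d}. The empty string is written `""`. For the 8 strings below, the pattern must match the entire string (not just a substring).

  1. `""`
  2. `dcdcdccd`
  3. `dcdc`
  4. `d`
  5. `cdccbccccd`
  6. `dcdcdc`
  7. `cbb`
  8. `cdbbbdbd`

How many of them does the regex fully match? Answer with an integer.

1 → match
2 → no match
3 → match
4 → no match
5 → no match
6 → match
7 → match
8 → no match
Total matched: 4

4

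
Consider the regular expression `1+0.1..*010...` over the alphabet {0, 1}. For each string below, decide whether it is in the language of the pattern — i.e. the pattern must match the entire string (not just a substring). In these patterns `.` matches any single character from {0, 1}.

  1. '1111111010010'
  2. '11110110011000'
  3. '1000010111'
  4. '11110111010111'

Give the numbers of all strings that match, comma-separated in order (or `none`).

1 → no match
2 → no match
3 → no match
4 → match

4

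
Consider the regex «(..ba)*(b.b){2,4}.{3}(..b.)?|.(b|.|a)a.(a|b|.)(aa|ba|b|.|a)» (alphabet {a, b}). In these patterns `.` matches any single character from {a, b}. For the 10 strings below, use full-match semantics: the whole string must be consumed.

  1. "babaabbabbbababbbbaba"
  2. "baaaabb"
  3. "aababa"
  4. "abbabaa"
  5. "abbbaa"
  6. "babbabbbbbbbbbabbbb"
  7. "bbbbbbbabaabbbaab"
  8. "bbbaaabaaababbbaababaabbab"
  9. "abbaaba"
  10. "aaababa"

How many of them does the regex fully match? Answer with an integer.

1 → match
2 → no match
3 → no match
4 → no match
5 → no match
6 → match
7 → no match
8 → no match
9 → no match
10 → match
Total matched: 3

3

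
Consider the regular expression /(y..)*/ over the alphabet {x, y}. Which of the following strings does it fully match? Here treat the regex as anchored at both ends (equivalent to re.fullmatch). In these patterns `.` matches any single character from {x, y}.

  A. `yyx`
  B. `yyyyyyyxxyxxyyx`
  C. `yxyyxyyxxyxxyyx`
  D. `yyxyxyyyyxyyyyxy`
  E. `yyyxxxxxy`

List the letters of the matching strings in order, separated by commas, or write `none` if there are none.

A. `yyx` → match
B → match
C → match
D → no match
E. `yyyxxxxxy` → no match

A, B, C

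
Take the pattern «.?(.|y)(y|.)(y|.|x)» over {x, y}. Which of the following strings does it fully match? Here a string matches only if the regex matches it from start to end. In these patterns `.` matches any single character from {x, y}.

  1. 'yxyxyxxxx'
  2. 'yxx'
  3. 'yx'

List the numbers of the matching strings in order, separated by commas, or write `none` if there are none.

2

1 → no match
2 → match
3 → no match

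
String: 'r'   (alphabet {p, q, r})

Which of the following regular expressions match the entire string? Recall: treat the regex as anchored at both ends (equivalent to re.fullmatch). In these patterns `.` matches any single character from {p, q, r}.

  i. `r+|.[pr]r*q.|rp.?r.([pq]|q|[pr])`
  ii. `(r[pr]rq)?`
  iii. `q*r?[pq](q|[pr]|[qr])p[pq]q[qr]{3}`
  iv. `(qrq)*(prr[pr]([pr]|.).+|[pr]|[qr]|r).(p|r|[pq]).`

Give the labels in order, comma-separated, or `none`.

i → match
ii → no match
iii → no match
iv → no match

i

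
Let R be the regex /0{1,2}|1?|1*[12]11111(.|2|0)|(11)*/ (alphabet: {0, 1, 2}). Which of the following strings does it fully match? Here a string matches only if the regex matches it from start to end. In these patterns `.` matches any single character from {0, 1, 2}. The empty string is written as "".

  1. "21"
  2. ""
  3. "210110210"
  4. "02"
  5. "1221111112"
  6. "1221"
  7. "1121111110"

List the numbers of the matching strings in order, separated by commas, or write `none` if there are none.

2

1. "21" → no match
2. "" → match
3. "210110210" → no match
4. "02" → no match
5. "1221111112" → no match
6. "1221" → no match
7. "1121111110" → no match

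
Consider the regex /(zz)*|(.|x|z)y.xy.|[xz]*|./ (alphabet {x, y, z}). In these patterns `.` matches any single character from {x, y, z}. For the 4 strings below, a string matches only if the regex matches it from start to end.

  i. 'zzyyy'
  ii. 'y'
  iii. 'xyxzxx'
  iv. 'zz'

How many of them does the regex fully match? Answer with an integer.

2

i → no match
ii → match
iii → no match
iv → match
Total matched: 2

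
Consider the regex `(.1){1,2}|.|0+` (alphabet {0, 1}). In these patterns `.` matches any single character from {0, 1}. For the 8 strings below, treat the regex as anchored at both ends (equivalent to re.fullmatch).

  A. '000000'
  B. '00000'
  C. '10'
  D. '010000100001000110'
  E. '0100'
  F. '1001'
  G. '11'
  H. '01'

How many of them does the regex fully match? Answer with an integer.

A. '000000' → match
B. '00000' → match
C. '10' → no match
D → no match
E. '0100' → no match
F. '1001' → no match
G. '11' → match
H. '01' → match
Total matched: 4

4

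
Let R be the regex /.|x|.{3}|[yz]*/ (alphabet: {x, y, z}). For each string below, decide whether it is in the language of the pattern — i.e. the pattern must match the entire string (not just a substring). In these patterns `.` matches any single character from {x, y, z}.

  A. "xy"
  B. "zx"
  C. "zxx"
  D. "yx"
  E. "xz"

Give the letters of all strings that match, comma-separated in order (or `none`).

A → no match
B → no match
C → match
D → no match
E → no match

C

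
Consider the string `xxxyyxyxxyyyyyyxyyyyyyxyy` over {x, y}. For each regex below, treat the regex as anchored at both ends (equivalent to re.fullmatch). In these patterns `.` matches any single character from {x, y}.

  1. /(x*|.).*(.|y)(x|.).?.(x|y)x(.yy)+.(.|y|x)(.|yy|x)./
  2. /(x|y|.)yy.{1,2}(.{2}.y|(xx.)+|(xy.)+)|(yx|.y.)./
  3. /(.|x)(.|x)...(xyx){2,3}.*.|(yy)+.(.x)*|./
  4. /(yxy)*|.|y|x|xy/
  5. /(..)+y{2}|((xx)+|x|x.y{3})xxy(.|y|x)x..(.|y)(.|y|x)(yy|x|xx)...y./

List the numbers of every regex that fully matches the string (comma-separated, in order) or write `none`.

1 → match
2 → no match
3 → no match
4 → no match
5 → no match

1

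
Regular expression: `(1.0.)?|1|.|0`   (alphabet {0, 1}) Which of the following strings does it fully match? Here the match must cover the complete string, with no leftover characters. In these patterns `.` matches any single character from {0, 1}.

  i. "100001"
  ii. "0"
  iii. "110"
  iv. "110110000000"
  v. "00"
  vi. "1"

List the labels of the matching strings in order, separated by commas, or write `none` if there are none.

i → no match
ii → match
iii → no match
iv → no match
v → no match
vi → match

ii, vi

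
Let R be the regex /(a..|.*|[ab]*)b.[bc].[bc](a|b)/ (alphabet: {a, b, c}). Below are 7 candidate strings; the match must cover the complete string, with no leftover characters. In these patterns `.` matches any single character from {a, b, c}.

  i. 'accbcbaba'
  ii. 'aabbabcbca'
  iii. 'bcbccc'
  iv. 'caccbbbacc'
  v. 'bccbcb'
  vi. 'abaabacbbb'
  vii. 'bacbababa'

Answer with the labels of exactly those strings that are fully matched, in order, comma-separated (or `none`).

i → match
ii → no match
iii → no match
iv → no match
v → match
vi → match
vii → match

i, v, vi, vii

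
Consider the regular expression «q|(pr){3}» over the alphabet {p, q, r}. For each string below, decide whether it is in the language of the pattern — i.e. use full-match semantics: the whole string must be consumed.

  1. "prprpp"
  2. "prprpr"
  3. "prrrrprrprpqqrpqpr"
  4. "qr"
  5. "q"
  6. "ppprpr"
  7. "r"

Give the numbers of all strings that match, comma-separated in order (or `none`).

2, 5

1 → no match
2 → match
3 → no match
4 → no match
5 → match
6 → no match
7 → no match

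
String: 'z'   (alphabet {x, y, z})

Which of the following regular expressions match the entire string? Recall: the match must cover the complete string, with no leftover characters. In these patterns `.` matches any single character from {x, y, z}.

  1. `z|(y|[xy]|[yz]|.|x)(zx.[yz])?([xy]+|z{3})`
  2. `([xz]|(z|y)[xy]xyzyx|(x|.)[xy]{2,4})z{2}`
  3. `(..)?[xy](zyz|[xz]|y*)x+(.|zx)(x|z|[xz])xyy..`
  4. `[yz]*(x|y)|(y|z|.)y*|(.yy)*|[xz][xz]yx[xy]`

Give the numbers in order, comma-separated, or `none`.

1 → match
2 → no match
3 → no match
4 → match

1, 4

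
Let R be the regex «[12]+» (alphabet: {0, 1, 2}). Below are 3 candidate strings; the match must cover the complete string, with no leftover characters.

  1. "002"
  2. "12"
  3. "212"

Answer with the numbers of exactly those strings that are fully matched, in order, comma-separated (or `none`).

2, 3

1 → no match
2 → match
3 → match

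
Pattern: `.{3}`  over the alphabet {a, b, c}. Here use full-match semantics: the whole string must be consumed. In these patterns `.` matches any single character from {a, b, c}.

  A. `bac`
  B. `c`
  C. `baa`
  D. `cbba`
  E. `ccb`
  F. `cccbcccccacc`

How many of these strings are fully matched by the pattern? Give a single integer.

A → match
B → no match
C → match
D → no match
E → match
F → no match
Total matched: 3

3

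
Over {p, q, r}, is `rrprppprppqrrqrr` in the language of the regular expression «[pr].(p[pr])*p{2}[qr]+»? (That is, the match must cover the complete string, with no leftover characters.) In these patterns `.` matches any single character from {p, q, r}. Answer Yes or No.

Yes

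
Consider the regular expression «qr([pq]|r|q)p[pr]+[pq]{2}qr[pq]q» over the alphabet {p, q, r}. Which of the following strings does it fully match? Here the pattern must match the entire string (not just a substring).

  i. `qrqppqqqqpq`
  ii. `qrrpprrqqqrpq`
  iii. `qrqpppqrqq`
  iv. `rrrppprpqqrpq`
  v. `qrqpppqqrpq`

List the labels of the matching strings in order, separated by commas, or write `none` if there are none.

i → no match
ii → match
iii → no match
iv → no match — must start with `qr`
v → match

ii, v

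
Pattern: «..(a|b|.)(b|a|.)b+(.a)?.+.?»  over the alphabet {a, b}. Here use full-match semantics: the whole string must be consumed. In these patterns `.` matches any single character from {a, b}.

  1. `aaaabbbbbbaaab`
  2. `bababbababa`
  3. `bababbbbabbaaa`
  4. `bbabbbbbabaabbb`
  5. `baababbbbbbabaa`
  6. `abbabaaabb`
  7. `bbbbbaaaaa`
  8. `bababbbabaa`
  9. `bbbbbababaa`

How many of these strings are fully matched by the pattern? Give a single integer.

1 → match
2 → match
3 → match
4 → match
5 → no match
6 → match
7 → match
8 → match
9 → match
Total matched: 8

8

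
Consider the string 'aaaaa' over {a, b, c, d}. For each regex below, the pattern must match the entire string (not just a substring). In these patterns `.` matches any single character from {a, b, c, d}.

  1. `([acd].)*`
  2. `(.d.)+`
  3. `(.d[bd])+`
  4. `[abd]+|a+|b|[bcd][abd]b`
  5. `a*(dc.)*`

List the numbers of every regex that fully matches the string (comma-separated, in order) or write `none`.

4, 5

1 → no match
2 → no match
3 → no match
4 → match
5 → match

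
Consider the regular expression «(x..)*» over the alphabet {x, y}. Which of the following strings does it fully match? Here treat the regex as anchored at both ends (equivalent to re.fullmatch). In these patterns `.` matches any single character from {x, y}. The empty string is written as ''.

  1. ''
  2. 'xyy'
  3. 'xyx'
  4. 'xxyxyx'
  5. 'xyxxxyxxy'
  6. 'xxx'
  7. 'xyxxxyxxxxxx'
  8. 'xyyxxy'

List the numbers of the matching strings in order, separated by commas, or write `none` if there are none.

1, 2, 3, 4, 5, 6, 7, 8

1. '' → match
2. 'xyy' → match
3. 'xyx' → match
4. 'xxyxyx' → match
5. 'xyxxxyxxy' → match
6. 'xxx' → match
7. 'xyxxxyxxxxxx' → match
8. 'xyyxxy' → match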